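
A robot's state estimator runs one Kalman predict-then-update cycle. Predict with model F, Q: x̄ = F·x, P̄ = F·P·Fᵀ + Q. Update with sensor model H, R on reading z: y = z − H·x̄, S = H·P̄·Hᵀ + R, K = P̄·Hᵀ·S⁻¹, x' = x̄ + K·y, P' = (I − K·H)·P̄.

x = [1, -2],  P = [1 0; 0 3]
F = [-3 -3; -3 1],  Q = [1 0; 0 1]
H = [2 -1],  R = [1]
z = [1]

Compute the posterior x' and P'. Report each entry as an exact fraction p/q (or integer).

x̄ = F·x = [3, -5]
P̄ = F·P·Fᵀ + Q = [37 0; 0 13]
y = z − H·x̄ = [-10]
S = H·P̄·Hᵀ + R = [162]
K = P̄·Hᵀ·S⁻¹ = [37/81; -13/162]
x' = x̄ + K·y = [-127/81, -340/81]
P' = (I − K·H)·P̄ = [259/81 481/81; 481/81 1937/162]

x' = [-127/81, -340/81]
P' = [259/81 481/81; 481/81 1937/162]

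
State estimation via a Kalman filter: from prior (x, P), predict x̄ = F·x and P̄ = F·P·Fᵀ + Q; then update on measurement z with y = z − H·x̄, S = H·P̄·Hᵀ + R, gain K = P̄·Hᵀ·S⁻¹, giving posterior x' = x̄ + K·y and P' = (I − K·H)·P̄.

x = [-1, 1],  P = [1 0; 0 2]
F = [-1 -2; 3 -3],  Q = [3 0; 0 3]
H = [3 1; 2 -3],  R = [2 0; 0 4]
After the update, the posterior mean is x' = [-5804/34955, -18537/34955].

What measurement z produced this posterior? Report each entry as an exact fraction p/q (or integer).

x̄ = F·x = [-1, -6]
P̄ = F·P·Fᵀ + Q = [12 9; 9 30]
S = H·P̄·Hᵀ + R = [194 -81; -81 214]
K = P̄·Hᵀ·S⁻¹ = [9387/34955 3063/34955; 6366/34955 -9351/34955]
x' − x̄ = [29151/34955, 191193/34955] = K·y
y = (KᵀK)⁻¹·Kᵀ·(x' − x̄) = [8, -15]
z = y + H·x̄ = [8, -15] + [-9, 16] = [-1, 1]

z = [-1, 1]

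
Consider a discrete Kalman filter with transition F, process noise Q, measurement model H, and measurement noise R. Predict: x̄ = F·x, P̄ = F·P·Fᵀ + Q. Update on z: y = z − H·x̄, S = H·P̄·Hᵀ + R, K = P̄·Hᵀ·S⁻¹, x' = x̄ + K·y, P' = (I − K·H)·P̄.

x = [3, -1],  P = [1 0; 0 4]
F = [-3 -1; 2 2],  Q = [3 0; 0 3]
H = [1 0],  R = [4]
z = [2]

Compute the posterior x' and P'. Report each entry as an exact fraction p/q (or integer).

x̄ = F·x = [-8, 4]
P̄ = F·P·Fᵀ + Q = [16 -14; -14 23]
y = z − H·x̄ = [10]
S = H·P̄·Hᵀ + R = [20]
K = P̄·Hᵀ·S⁻¹ = [4/5; -7/10]
x' = x̄ + K·y = [0, -3]
P' = (I − K·H)·P̄ = [16/5 -14/5; -14/5 66/5]

x' = [0, -3]
P' = [16/5 -14/5; -14/5 66/5]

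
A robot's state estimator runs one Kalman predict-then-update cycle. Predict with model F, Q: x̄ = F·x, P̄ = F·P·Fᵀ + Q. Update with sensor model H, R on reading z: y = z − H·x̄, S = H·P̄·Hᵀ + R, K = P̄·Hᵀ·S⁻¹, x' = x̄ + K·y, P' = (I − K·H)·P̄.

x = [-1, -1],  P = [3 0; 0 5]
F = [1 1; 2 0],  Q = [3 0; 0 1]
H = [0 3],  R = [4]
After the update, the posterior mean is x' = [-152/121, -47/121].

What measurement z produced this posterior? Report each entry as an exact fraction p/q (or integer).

z = [-1]

x̄ = F·x = [-2, -2]
P̄ = F·P·Fᵀ + Q = [11 6; 6 13]
S = H·P̄·Hᵀ + R = [121]
K = P̄·Hᵀ·S⁻¹ = [18/121; 39/121]
x' − x̄ = [90/121, 195/121] = K·y
y = (KᵀK)⁻¹·Kᵀ·(x' − x̄) = [5]
z = y + H·x̄ = [5] + [-6] = [-1]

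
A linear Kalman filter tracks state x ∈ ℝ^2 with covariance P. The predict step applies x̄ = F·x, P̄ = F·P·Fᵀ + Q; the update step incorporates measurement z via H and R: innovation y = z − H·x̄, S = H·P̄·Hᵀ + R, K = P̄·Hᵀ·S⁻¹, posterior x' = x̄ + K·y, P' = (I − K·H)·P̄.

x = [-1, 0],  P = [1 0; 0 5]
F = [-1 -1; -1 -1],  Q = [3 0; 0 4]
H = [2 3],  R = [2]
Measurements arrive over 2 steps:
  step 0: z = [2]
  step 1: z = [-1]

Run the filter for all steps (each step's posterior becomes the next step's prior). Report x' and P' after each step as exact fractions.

step 0: x̄ = F·x = [1, 1]
step 0: P̄ = F·P·Fᵀ + Q = [9 6; 6 10]
step 0: y = z − H·x̄ = [-3]
step 0: S = H·P̄·Hᵀ + R = [200]
step 0: K = P̄·Hᵀ·S⁻¹ = [9/50; 21/100]
step 0: x' = x̄ + K·y = [23/50, 37/100]
step 0: P' = (I − K·H)·P̄ = [63/25 -39/25; -39/25 59/50]
step 1: x̄ = F·x = [-83/100, -83/100]
step 1: P̄ = F·P·Fᵀ + Q = [179/50 29/50; 29/50 229/50]
step 1: y = z − H·x̄ = [63/20]
step 1: S = H·P̄·Hᵀ + R = [129/2]
step 1: K = P̄·Hᵀ·S⁻¹ = [89/645; 149/645]
step 1: x' = x̄ + K·y = [-17/43, -22/215]
step 1: P' = (I − K·H)·P̄ = [1517/645 -952/645; -952/645 734/645]

step 0: x' = [23/50, 37/100], P' = [63/25 -39/25; -39/25 59/50]
step 1: x' = [-17/43, -22/215], P' = [1517/645 -952/645; -952/645 734/645]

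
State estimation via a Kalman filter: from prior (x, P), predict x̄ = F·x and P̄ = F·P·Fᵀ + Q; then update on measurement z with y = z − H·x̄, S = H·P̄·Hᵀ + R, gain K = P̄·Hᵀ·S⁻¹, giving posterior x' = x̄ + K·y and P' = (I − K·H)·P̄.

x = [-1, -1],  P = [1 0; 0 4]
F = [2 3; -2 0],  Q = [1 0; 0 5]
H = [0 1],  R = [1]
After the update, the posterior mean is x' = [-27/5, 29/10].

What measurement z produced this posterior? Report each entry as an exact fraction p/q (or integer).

z = [3]

x̄ = F·x = [-5, 2]
P̄ = F·P·Fᵀ + Q = [41 -4; -4 9]
S = H·P̄·Hᵀ + R = [10]
K = P̄·Hᵀ·S⁻¹ = [-2/5; 9/10]
x' − x̄ = [-2/5, 9/10] = K·y
y = (KᵀK)⁻¹·Kᵀ·(x' − x̄) = [1]
z = y + H·x̄ = [1] + [2] = [3]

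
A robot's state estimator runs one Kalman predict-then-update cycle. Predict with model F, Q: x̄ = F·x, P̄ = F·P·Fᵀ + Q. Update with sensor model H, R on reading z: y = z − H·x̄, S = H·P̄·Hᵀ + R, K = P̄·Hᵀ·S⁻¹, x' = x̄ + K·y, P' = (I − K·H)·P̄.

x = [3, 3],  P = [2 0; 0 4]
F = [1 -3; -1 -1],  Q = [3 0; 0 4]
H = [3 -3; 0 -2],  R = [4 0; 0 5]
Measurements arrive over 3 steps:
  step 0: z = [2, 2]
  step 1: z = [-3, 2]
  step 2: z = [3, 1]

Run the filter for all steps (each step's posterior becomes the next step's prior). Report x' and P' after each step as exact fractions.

step 0: x̄ = F·x = [-6, -6]
step 0: P̄ = F·P·Fᵀ + Q = [41 10; 10 10]
step 0: y = z − H·x̄ = [2, -10]
step 0: S = H·P̄·Hᵀ + R = [283 0; 0 45]
step 0: K = P̄·Hᵀ·S⁻¹ = [93/283 -4/9; 0 -4/9]
step 0: x' = x̄ + K·y = [-2288/2547, -14/9]
step 0: P' = (I − K·H)·P̄ = [3946/2547 10/9; 10/9 10/9]
step 1: x̄ = F·x = [9598/2547, 6250/2547]
step 1: P̄ = F·P·Fᵀ + Q = [20077/2547 10204/2547; 10204/2547 22624/2547]
step 1: y = z − H·x̄ = [-1965/283, 17594/2547]
step 1: S = H·P̄·Hᵀ + R = [23425/283 8280/283; 8280/283 103231/2547]
step 1: K = P̄·Hᵀ·S⁻¹ = [1797567/6364525 -511168/1272905; -7452/254581 -106208/254581]
step 1: x' = x̄ + K·y = [-1230523/1272905, -57206/254581]
step 1: P' = (I − K·H)·P̄ = [8786356/6364525 255584/254581; 255584/254581 265520/254581]
step 2: x̄ = F·x = [-372433/1272905, 1516553/1272905]
step 2: P̄ = F·P·Fᵀ + Q = [49284331/6364525 23906844/6364525; 23906844/6364525 53661656/6364525]
step 2: y = z − H·x̄ = [9485673/1272905, 4306011/1272905]
step 2: S = H·P̄·Hᵀ + R = [521648791/6364525 178528872/6364525; 178528872/6364525 246469249/6364525]
step 2: K = P̄·Hᵀ·S⁻¹ = [4289469249/15193251283 -6054465168/15193251283; -446322180/15193251283 -6292503664/15193251283]
step 2: x' = x̄ + K·y = [1005511114/2170464469, -930142967/2170464469]
step 2: P' = (I − K·H)·P̄ = [20855455252/15193251283 15136162920/15193251283; 15136162920/15193251283 15731259160/15193251283]

step 0: x' = [-2288/2547, -14/9], P' = [3946/2547 10/9; 10/9 10/9]
step 1: x' = [-1230523/1272905, -57206/254581], P' = [8786356/6364525 255584/254581; 255584/254581 265520/254581]
step 2: x' = [1005511114/2170464469, -930142967/2170464469], P' = [20855455252/15193251283 15136162920/15193251283; 15136162920/15193251283 15731259160/15193251283]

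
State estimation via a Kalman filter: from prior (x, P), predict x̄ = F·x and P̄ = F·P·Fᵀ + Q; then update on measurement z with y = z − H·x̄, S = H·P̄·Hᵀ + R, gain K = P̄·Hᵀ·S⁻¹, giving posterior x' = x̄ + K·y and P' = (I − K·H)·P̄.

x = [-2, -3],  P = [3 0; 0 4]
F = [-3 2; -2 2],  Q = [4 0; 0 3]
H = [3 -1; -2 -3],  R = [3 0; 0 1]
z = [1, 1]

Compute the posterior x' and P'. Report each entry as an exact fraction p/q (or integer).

x̄ = F·x = [0, -2]
P̄ = F·P·Fᵀ + Q = [47 34; 34 31]
y = z − H·x̄ = [-1, -5]
S = H·P̄·Hᵀ + R = [253 -427; -427 876]
K = P̄·Hᵀ·S⁻¹ = [10040/39299 -3899/39299; -6551/39299 -10416/39299]
x' = x̄ + K·y = [9455/39299, -19967/39299]
P' = (I − K·H)·P̄ = [8569/39299 -4413/39299; -4413/39299 6414/39299]

x' = [9455/39299, -19967/39299]
P' = [8569/39299 -4413/39299; -4413/39299 6414/39299]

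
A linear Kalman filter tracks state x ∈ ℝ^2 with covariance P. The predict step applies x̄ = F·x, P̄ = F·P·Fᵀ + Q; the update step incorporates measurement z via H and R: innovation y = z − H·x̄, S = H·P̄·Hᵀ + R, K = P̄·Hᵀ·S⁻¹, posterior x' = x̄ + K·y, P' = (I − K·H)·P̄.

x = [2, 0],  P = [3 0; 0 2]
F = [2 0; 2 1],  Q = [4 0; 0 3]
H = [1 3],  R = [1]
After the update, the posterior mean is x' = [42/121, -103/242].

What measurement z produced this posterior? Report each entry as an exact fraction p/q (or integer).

x̄ = F·x = [4, 4]
P̄ = F·P·Fᵀ + Q = [16 12; 12 17]
S = H·P̄·Hᵀ + R = [242]
K = P̄·Hᵀ·S⁻¹ = [26/121; 63/242]
x' − x̄ = [-442/121, -1071/242] = K·y
y = (KᵀK)⁻¹·Kᵀ·(x' − x̄) = [-17]
z = y + H·x̄ = [-17] + [16] = [-1]

z = [-1]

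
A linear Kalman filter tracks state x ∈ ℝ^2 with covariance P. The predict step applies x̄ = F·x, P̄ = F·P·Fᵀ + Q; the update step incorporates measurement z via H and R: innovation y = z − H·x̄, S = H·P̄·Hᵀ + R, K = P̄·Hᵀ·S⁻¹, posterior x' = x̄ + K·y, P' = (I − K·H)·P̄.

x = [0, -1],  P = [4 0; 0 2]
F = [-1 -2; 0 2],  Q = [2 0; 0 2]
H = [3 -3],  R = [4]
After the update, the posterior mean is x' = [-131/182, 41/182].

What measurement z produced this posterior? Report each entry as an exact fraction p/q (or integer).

z = [-3]

x̄ = F·x = [2, -2]
P̄ = F·P·Fᵀ + Q = [14 -8; -8 10]
S = H·P̄·Hᵀ + R = [364]
K = P̄·Hᵀ·S⁻¹ = [33/182; -27/182]
x' − x̄ = [-495/182, 405/182] = K·y
y = (KᵀK)⁻¹·Kᵀ·(x' − x̄) = [-15]
z = y + H·x̄ = [-15] + [12] = [-3]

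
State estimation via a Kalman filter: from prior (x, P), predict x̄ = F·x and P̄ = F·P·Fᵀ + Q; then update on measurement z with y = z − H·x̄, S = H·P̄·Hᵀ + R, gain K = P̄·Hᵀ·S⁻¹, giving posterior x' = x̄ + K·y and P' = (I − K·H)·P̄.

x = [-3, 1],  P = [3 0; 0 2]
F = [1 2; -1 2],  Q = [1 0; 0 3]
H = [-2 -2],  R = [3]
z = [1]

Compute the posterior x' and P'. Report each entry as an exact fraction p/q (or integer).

x̄ = F·x = [-1, 5]
P̄ = F·P·Fᵀ + Q = [12 5; 5 14]
y = z − H·x̄ = [9]
S = H·P̄·Hᵀ + R = [147]
K = P̄·Hᵀ·S⁻¹ = [-34/147; -38/147]
x' = x̄ + K·y = [-151/49, 131/49]
P' = (I − K·H)·P̄ = [608/147 -557/147; -557/147 614/147]

x' = [-151/49, 131/49]
P' = [608/147 -557/147; -557/147 614/147]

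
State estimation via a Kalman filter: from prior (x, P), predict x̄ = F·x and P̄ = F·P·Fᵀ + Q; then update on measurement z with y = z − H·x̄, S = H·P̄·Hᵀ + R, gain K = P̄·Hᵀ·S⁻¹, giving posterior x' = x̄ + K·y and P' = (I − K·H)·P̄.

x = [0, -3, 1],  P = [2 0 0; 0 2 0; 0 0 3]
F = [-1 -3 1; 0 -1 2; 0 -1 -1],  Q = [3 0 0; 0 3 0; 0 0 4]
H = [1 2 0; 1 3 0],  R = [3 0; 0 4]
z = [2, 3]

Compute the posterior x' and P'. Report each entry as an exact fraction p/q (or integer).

x' = [5638/1631, -507/1631, 3786/1631]
P' = [13126/1631 -4922/1631 6673/1631; -4922/1631 2290/1631 -2711/1631; 6673/1631 -2711/1631 13479/1631]

x̄ = F·x = [10, 5, 2]
P̄ = F·P·Fᵀ + Q = [26 12 3; 12 17 -4; 3 -4 9]
y = z − H·x̄ = [-18, -22]
S = H·P̄·Hᵀ + R = [145 188; 188 255]
K = P̄·Hᵀ·S⁻¹ = [1094/1631 -410/1631; -114/1631 487/1631; 417/1631 -365/1631]
x' = x̄ + K·y = [5638/1631, -507/1631, 3786/1631]
P' = (I − K·H)·P̄ = [13126/1631 -4922/1631 6673/1631; -4922/1631 2290/1631 -2711/1631; 6673/1631 -2711/1631 13479/1631]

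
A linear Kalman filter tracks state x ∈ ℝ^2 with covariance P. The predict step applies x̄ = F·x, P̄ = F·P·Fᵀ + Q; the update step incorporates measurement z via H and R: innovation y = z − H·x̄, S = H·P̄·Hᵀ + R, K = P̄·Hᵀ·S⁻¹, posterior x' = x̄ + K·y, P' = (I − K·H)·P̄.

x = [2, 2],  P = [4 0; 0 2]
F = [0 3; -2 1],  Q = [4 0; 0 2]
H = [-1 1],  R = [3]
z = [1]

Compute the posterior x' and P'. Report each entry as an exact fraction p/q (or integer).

x̄ = F·x = [6, -2]
P̄ = F·P·Fᵀ + Q = [22 6; 6 20]
y = z − H·x̄ = [9]
S = H·P̄·Hᵀ + R = [33]
K = P̄·Hᵀ·S⁻¹ = [-16/33; 14/33]
x' = x̄ + K·y = [18/11, 20/11]
P' = (I − K·H)·P̄ = [470/33 422/33; 422/33 464/33]

x' = [18/11, 20/11]
P' = [470/33 422/33; 422/33 464/33]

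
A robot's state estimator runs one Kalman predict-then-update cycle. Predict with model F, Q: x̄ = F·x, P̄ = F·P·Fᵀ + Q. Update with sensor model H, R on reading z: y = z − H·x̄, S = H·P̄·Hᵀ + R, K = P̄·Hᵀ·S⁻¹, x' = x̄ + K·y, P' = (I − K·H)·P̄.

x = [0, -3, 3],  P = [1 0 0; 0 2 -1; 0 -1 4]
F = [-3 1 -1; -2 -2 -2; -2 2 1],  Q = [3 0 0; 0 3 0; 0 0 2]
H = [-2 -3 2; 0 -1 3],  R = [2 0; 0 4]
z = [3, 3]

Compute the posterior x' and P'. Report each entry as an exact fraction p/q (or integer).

x̄ = F·x = [-6, 0, -3]
P̄ = F·P·Fᵀ + Q = [20 10 7; 10 23 -6; 7 -6 14]
y = z − H·x̄ = [-3, 12]
S = H·P̄·Hᵀ + R = [481 197; 197 189]
K = P̄·Hᵀ·S⁻¹ = [-12751/52100 16323/52100; -2753/13025 44/13025; -852/13025 4196/13025]
x' = x̄ + K·y = [-78471/52100, 8787/13025, 13833/13025]
P' = (I − K·H)·P̄ = [148391/52100 -24402/13025 -2693/13025; -24402/13025 23326/13025 7834/13025; -2693/13025 7834/13025 8206/13025]

x' = [-78471/52100, 8787/13025, 13833/13025]
P' = [148391/52100 -24402/13025 -2693/13025; -24402/13025 23326/13025 7834/13025; -2693/13025 7834/13025 8206/13025]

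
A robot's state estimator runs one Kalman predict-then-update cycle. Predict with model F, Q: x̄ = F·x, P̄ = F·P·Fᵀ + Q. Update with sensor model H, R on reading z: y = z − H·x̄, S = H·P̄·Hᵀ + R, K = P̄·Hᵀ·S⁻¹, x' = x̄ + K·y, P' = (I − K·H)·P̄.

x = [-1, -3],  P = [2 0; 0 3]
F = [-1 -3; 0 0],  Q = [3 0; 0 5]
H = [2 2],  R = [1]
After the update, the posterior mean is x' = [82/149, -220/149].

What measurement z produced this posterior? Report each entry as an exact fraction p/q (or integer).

z = [-2]

x̄ = F·x = [10, 0]
P̄ = F·P·Fᵀ + Q = [32 0; 0 5]
S = H·P̄·Hᵀ + R = [149]
K = P̄·Hᵀ·S⁻¹ = [64/149; 10/149]
x' − x̄ = [-1408/149, -220/149] = K·y
y = (KᵀK)⁻¹·Kᵀ·(x' − x̄) = [-22]
z = y + H·x̄ = [-22] + [20] = [-2]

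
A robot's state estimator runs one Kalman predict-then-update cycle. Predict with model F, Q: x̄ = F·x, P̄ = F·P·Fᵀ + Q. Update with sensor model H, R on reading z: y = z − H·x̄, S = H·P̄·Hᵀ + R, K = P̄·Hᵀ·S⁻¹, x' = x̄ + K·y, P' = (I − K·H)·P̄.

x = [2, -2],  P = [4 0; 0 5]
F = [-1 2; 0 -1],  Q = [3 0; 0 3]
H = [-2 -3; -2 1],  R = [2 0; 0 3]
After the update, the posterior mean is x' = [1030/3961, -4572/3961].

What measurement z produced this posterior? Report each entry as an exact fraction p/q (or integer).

z = [3, -2]

x̄ = F·x = [-6, 2]
P̄ = F·P·Fᵀ + Q = [27 -10; -10 8]
S = H·P̄·Hᵀ + R = [62 44; 44 159]
K = P̄·Hᵀ·S⁻¹ = [-500/3961 -1456/3961; -934/3961 956/3961]
x' − x̄ = [24796/3961, -12494/3961] = K·y
y = (KᵀK)⁻¹·Kᵀ·(x' − x̄) = [-3, -16]
z = y + H·x̄ = [-3, -16] + [6, 14] = [3, -2]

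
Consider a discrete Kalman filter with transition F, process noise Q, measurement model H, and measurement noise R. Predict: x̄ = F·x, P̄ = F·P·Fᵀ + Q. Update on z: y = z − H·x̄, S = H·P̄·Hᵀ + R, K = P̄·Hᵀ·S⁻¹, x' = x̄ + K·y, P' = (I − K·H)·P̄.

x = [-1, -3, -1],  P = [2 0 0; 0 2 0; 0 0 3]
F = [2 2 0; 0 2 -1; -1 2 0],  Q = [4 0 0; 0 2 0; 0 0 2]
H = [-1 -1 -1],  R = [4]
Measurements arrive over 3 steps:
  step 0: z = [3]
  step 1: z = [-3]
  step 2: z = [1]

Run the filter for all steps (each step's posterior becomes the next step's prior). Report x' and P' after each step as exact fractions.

step 0: x' = [-232/89, -10/89, -85/89], P' = [756/89 -216/89 -412/89; -216/89 316/89 16/89; -412/89 16/89 492/89]
step 1: x' = [-11386/2933, 7886/2933, 11825/2933], P' = [63088/2933 -2258/2933 -57402/2933; -2258/2933 9349/2933 -2777/2933; -57402/2933 -2777/2933 63813/2933]
step 2: x' = [-4602612/619693, -1534947/619693, 5626018/619693], P' = [20735428/619693 1735456/619693 -21115516/619693; 1735456/619693 2456226/619693 -3163806/619693; -21115516/619693 -3163806/619693 24327922/619693]

step 0: x̄ = F·x = [-8, -5, -5]
step 0: P̄ = F·P·Fᵀ + Q = [20 8 4; 8 13 8; 4 8 12]
step 0: y = z − H·x̄ = [-15]
step 0: S = H·P̄·Hᵀ + R = [89]
step 0: K = P̄·Hᵀ·S⁻¹ = [-32/89; -29/89; -24/89]
step 0: x' = x̄ + K·y = [-232/89, -10/89, -85/89]
step 0: P' = (I − K·H)·P̄ = [756/89 -216/89 -412/89; -216/89 316/89 16/89; -412/89 16/89 492/89]
step 1: x̄ = F·x = [-484/89, 65/89, 212/89]
step 1: P̄ = F·P·Fᵀ + Q = [2916/89 1192/89 -680/89; 1192/89 1870/89 1252/89; -680/89 1252/89 3062/89]
step 1: y = z − H·x̄ = [-474/89]
step 1: S = H·P̄·Hᵀ + R = [11732/89]
step 1: K = P̄·Hᵀ·S⁻¹ = [-857/2933; -2157/5866; -1817/5866]
step 1: x' = x̄ + K·y = [-11386/2933, 7886/2933, 11825/2933]
step 1: P' = (I − K·H)·P̄ = [63088/2933 -2258/2933 -57402/2933; -2258/2933 9349/2933 -2777/2933; -57402/2933 -2777/2933 63813/2933]
step 2: x̄ = F·x = [-1000/419, 3947/2933, 27158/2933]
step 2: P̄ = F·P·Fᵀ + Q = [40488/419 21246/419 -13328/419; 21246/419 118183/2933 -9936/2933; -13328/419 -9936/2933 115382/2933]
step 2: y = z − H·x̄ = [27038/2933]
step 2: S = H·P̄·Hᵀ + R = [619693/2933]
step 2: K = P̄·Hᵀ·S⁻¹ = [-338842/619693; -256969/619693; -12150/619693]
step 2: x' = x̄ + K·y = [-4602612/619693, -1534947/619693, 5626018/619693]
step 2: P' = (I − K·H)·P̄ = [20735428/619693 1735456/619693 -21115516/619693; 1735456/619693 2456226/619693 -3163806/619693; -21115516/619693 -3163806/619693 24327922/619693]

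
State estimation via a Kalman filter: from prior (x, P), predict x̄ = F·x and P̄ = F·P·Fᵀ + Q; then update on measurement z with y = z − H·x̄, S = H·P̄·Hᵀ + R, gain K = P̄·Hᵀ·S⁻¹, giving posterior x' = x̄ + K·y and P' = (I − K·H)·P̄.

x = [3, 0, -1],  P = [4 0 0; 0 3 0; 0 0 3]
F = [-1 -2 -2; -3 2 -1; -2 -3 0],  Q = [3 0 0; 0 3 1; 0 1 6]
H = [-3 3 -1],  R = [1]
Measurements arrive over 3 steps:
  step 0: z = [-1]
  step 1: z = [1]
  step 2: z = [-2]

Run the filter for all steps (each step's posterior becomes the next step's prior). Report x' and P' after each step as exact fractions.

step 0: x̄ = F·x = [-1, -8, -6]
step 0: P̄ = F·P·Fᵀ + Q = [31 6 26; 6 54 7; 26 7 49]
step 0: y = z − H·x̄ = [14]
step 0: S = H·P̄·Hᵀ + R = [821]
step 0: K = P̄·Hᵀ·S⁻¹ = [-101/821; 137/821; -106/821]
step 0: x' = x̄ + K·y = [-2235/821, -4650/821, -6410/821]
step 0: P' = (I − K·H)·P̄ = [15250/821 18763/821 10640/821; 18763/821 25565/821 20269/821; 10640/821 20269/821 28993/821]
step 1: x̄ = F·x = [24355/821, 3815/821, 18420/821]
step 1: P̄ = F·P·Fᵀ + Q = [515709/821 110470/821 479405/821; 110470/821 28574/821 114833/821; 479405/821 114833/821 521167/821]
step 1: y = z − H·x̄ = [80861/821]
step 1: S = H·P̄·Hᵀ + R = [5619507/821]
step 1: K = P̄·Hᵀ·S⁻¹ = [-1695122/5619507; -360521/5619507; -1614883/5619507]
step 1: x' = x̄ + K·y = [-251117/5619507, -9395456/5619507, -32971663/5619507]
step 1: P' = (I − K·H)·P̄ = [29953399/5619507 11765968/5619507 -52867171/5619507; 11765968/5619507 37267237/5619507 76864328/5619507; -52867171/5619507 76864328/5619507 390809380/5619507]
step 2: x̄ = F·x = [84985355/5619507, 4978034/1873169, 28688602/5619507]
step 2: P̄ = F·P·Fᵀ + Q = [2209628200/5619507 81891676/1873169 615589280/5619507; 81891676/1873169 20155162/1873169 48474987/1873169; 615589280/5619507 48474987/1873169 630127387/5619507]
step 2: y = z − H·x̄ = [227603347/5619507]
step 2: S = H·P̄·Hᵀ + R = [19465425478/5619507]
step 2: K = P̄·Hᵀ·S⁻¹ = [-3253724398/9732712739; -701053587/19465425478; -1020310172/9732712739]
step 2: x' = x̄ + K·y = [15406953677/9732712739, 23335945081/19465425478, 8362283742/9732712739]
step 2: P' = (I − K·H)·P̄ = [59121131856/9732712739 19583446438/9732712739 -115359331856/9732712739; 19583446438/9732712739 121987619177/19465425478 124581616245/9732712739; -115359331856/9732712739 124581616245/9732712739 720843154475/9732712739]

step 0: x' = [-2235/821, -4650/821, -6410/821], P' = [15250/821 18763/821 10640/821; 18763/821 25565/821 20269/821; 10640/821 20269/821 28993/821]
step 1: x' = [-251117/5619507, -9395456/5619507, -32971663/5619507], P' = [29953399/5619507 11765968/5619507 -52867171/5619507; 11765968/5619507 37267237/5619507 76864328/5619507; -52867171/5619507 76864328/5619507 390809380/5619507]
step 2: x' = [15406953677/9732712739, 23335945081/19465425478, 8362283742/9732712739], P' = [59121131856/9732712739 19583446438/9732712739 -115359331856/9732712739; 19583446438/9732712739 121987619177/19465425478 124581616245/9732712739; -115359331856/9732712739 124581616245/9732712739 720843154475/9732712739]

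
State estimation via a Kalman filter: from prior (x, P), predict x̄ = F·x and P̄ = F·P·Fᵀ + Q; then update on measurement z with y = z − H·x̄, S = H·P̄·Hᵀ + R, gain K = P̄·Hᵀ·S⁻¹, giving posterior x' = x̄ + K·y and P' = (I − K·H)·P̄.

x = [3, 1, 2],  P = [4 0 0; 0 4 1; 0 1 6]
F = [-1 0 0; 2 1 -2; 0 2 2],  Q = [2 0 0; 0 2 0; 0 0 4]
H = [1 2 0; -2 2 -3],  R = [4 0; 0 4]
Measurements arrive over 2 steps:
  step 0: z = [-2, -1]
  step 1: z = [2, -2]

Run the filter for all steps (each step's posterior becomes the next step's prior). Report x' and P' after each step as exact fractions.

step 0: x̄ = F·x = [-3, 3, 6]
step 0: P̄ = F·P·Fᵀ + Q = [6 -8 0; -8 42 -18; 0 -18 52]
step 0: y = z − H·x̄ = [-5, 5]
step 0: S = H·P̄·Hᵀ + R = [146 280; 280 944]
step 0: K = P̄·Hᵀ·S⁻¹ = [-50/1857 -161/7428; 1789/3714 301/14856; 206/619 -187/619]
step 0: x' = x̄ + K·y = [-7363/2476, 3431/4952, 1749/619]
step 0: P' = (I − K·H)·P̄ = [9515/1857 -9715/3714 -3176/619; -9715/3714 16871/7428 2000/619; -3176/619 2000/619 3700/619]
step 1: x̄ = F·x = [7363/2476, -54005/4952, 17423/2476]
step 1: P̄ = F·P·Fᵀ + Q = [13229/1857 -66457/3714 28771/1857; -66457/3714 492743/7428 -211013/3714; 28771/1857 -211013/3714 116699/1857]
step 1: y = z − H·x̄ = [25797/1238, 29012/619]
step 1: S = H·P̄·Hᵀ + R = [380486/1857 1079468/1857; 1079468/1857 3480536/1857]
step 1: K = P̄·Hᵀ·S⁻¹ = [276283/5352856 -722659/10705712; 4206439/10705712 1262393/21411424; 564001/2676428 -1301293/5352856]
step 1: x' = x̄ + K·y = [9479853/10705712, 965361/21411424, 181137/5352856]
step 1: P' = (I − K·H)·P̄ = [5589273/2676428 -5036707/5352856 -2582099/1338214; -5036707/5352856 13449585/10705712 3710101/2676428; -2582099/1338214 3710101/2676428 1695932/669107]

step 0: x' = [-7363/2476, 3431/4952, 1749/619], P' = [9515/1857 -9715/3714 -3176/619; -9715/3714 16871/7428 2000/619; -3176/619 2000/619 3700/619]
step 1: x' = [9479853/10705712, 965361/21411424, 181137/5352856], P' = [5589273/2676428 -5036707/5352856 -2582099/1338214; -5036707/5352856 13449585/10705712 3710101/2676428; -2582099/1338214 3710101/2676428 1695932/669107]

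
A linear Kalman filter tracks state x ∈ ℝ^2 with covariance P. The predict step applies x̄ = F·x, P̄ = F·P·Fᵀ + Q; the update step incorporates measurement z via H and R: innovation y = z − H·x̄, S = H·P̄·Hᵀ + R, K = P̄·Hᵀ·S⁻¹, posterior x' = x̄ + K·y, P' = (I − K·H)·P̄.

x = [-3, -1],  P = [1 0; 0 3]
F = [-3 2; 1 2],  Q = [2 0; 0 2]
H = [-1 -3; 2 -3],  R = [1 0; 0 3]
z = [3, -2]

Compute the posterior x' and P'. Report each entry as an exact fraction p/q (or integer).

x' = [-30173/22142, -11647/22142]
P' = [9573/22142 -765/22142; -765/22142 1893/22142]

x̄ = F·x = [7, -5]
P̄ = F·P·Fᵀ + Q = [23 9; 9 15]
y = z − H·x̄ = [-5, -31]
S = H·P̄·Hᵀ + R = [213 62; 62 122]
K = P̄·Hᵀ·S⁻¹ = [-3639/11071 7147/22142; -2457/11071 -2403/22142]
x' = x̄ + K·y = [-30173/22142, -11647/22142]
P' = (I − K·H)·P̄ = [9573/22142 -765/22142; -765/22142 1893/22142]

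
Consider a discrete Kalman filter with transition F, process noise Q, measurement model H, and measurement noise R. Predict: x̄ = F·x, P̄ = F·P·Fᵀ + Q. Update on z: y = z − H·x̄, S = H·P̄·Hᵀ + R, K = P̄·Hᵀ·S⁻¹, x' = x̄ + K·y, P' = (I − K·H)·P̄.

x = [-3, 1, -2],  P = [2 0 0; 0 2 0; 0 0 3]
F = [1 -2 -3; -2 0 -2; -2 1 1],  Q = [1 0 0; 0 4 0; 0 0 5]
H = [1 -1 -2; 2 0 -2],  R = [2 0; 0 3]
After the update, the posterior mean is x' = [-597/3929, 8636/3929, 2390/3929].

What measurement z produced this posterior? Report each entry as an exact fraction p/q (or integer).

z = [-3, -2]

x̄ = F·x = [1, 10, 5]
P̄ = F·P·Fᵀ + Q = [38 14 -17; 14 24 2; -17 2 18]
S = H·P̄·Hᵀ + R = [184 226; 226 363]
K = P̄·Hᵀ·S⁻¹ = [-1903/7858 1783/3929; -5253/7858 1895/3929; -4145/15716 -225/7858]
x' − x̄ = [-4526/3929, -30654/3929, -17255/3929] = K·y
y = (KᵀK)⁻¹·Kᵀ·(x' − x̄) = [16, 6]
z = y + H·x̄ = [16, 6] + [-19, -8] = [-3, -2]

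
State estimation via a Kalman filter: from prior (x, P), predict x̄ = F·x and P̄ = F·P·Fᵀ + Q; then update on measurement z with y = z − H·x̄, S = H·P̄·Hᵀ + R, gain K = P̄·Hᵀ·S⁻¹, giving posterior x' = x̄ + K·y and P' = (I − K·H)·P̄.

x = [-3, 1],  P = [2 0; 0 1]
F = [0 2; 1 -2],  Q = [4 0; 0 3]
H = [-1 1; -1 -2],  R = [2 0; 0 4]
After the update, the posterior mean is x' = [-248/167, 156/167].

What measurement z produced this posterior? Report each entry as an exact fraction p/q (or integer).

x̄ = F·x = [2, -5]
P̄ = F·P·Fᵀ + Q = [8 -4; -4 9]
S = H·P̄·Hᵀ + R = [27 -14; -14 32]
K = P̄·Hᵀ·S⁻¹ = [-96/167 -42/167; 55/167 -49/167]
x' − x̄ = [-582/167, 991/167] = K·y
y = (KᵀK)⁻¹·Kᵀ·(x' − x̄) = [10, -9]
z = y + H·x̄ = [10, -9] + [-7, 8] = [3, -1]

z = [3, -1]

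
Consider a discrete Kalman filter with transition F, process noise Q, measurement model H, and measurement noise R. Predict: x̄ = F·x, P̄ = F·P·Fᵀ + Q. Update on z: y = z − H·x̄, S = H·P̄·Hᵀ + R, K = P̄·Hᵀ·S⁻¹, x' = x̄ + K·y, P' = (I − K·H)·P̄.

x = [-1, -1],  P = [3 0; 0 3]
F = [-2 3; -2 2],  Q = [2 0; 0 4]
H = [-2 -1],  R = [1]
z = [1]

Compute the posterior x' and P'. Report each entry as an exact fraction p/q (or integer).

x̄ = F·x = [-1, 0]
P̄ = F·P·Fᵀ + Q = [41 30; 30 28]
y = z − H·x̄ = [-1]
S = H·P̄·Hᵀ + R = [313]
K = P̄·Hᵀ·S⁻¹ = [-112/313; -88/313]
x' = x̄ + K·y = [-201/313, 88/313]
P' = (I − K·H)·P̄ = [289/313 -466/313; -466/313 1020/313]

x' = [-201/313, 88/313]
P' = [289/313 -466/313; -466/313 1020/313]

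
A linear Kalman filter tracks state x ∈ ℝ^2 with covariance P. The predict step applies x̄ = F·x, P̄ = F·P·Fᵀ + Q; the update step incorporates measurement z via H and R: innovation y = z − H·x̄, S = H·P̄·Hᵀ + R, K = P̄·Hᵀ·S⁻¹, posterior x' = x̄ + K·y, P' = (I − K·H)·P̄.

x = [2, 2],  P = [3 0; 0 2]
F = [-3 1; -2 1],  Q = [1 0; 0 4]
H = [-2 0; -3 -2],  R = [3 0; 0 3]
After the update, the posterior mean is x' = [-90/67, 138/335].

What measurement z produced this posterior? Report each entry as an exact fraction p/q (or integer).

z = [3, 3]

x̄ = F·x = [-4, -2]
P̄ = F·P·Fᵀ + Q = [30 20; 20 18]
S = H·P̄·Hᵀ + R = [123 260; 260 585]
K = P̄·Hᵀ·S⁻¹ = [-20/67 -6/67; 24/67 -1408/4355]
x' − x̄ = [178/67, 808/335] = K·y
y = (KᵀK)⁻¹·Kᵀ·(x' − x̄) = [-5, -13]
z = y + H·x̄ = [-5, -13] + [8, 16] = [3, 3]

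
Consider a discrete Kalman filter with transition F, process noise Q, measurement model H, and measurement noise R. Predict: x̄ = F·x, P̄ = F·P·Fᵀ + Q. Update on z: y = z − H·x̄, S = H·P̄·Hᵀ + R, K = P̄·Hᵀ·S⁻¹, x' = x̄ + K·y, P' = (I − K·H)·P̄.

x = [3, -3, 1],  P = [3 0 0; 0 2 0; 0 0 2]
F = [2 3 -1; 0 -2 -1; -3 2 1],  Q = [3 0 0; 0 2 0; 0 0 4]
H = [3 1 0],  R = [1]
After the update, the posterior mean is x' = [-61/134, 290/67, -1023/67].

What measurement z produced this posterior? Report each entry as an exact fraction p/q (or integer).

z = [3]

x̄ = F·x = [-4, 5, -14]
P̄ = F·P·Fᵀ + Q = [35 -10 -8; -10 12 -10; -8 -10 41]
S = H·P̄·Hᵀ + R = [268]
K = P̄·Hᵀ·S⁻¹ = [95/268; -9/134; -17/134]
x' − x̄ = [475/134, -45/67, -85/67] = K·y
y = (KᵀK)⁻¹·Kᵀ·(x' − x̄) = [10]
z = y + H·x̄ = [10] + [-7] = [3]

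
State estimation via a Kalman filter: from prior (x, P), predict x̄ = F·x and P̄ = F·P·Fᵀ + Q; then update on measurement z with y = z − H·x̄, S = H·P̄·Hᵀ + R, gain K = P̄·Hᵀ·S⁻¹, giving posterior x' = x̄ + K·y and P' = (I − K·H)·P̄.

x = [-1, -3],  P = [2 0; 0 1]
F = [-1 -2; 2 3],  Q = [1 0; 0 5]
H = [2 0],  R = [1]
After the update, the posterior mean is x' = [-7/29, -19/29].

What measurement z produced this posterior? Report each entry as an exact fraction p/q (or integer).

x̄ = F·x = [7, -11]
P̄ = F·P·Fᵀ + Q = [7 -10; -10 22]
S = H·P̄·Hᵀ + R = [29]
K = P̄·Hᵀ·S⁻¹ = [14/29; -20/29]
x' − x̄ = [-210/29, 300/29] = K·y
y = (KᵀK)⁻¹·Kᵀ·(x' − x̄) = [-15]
z = y + H·x̄ = [-15] + [14] = [-1]

z = [-1]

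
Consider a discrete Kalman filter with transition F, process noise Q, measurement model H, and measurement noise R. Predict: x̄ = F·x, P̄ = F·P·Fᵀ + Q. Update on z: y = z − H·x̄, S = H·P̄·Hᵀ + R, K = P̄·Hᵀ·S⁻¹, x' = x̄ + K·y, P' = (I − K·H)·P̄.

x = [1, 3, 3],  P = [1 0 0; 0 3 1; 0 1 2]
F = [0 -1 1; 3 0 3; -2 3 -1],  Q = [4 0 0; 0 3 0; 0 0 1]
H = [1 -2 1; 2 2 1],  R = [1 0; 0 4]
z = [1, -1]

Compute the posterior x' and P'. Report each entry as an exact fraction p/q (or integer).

x' = [-27263/12263, 2697/12263, 44521/12263]
P' = [72319/12263 -16959/12263 -105856/12263; -16959/12263 7692/12263 29118/12263; -105856/12263 29118/12263 169360/12263]

x̄ = F·x = [0, 12, 4]
P̄ = F·P·Fᵀ + Q = [7 3 -7; 3 30 -3; -7 -3 28]
y = z − H·x̄ = [21, -29]
S = H·P̄·Hᵀ + R = [142 -105; -105 164]
K = P̄·Hᵀ·S⁻¹ = [381/12263 1216/12263; -3225/12263 2646/12263; 5268/12263 3971/12263]
x' = x̄ + K·y = [-27263/12263, 2697/12263, 44521/12263]
P' = (I − K·H)·P̄ = [72319/12263 -16959/12263 -105856/12263; -16959/12263 7692/12263 29118/12263; -105856/12263 29118/12263 169360/12263]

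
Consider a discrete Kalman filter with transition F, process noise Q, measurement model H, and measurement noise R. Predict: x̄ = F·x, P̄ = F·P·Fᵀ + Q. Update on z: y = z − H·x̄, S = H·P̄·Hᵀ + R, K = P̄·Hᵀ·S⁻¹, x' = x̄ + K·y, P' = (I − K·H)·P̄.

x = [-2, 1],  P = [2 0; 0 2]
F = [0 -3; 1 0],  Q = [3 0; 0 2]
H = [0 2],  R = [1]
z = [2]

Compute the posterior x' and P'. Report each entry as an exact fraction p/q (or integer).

x' = [-3, 14/17]
P' = [21 0; 0 4/17]

x̄ = F·x = [-3, -2]
P̄ = F·P·Fᵀ + Q = [21 0; 0 4]
y = z − H·x̄ = [6]
S = H·P̄·Hᵀ + R = [17]
K = P̄·Hᵀ·S⁻¹ = [0; 8/17]
x' = x̄ + K·y = [-3, 14/17]
P' = (I − K·H)·P̄ = [21 0; 0 4/17]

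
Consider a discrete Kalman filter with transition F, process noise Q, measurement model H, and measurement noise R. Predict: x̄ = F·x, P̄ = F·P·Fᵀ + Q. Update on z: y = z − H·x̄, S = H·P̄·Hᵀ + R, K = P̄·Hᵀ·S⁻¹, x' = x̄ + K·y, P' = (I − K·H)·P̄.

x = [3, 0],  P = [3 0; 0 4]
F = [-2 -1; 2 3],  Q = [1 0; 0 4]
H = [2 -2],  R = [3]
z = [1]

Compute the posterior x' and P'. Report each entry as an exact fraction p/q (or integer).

x' = [-776/471, -974/471]
P' = [1283/471 1160/471; 1160/471 1388/471]

x̄ = F·x = [-6, 6]
P̄ = F·P·Fᵀ + Q = [17 -24; -24 52]
y = z − H·x̄ = [25]
S = H·P̄·Hᵀ + R = [471]
K = P̄·Hᵀ·S⁻¹ = [82/471; -152/471]
x' = x̄ + K·y = [-776/471, -974/471]
P' = (I − K·H)·P̄ = [1283/471 1160/471; 1160/471 1388/471]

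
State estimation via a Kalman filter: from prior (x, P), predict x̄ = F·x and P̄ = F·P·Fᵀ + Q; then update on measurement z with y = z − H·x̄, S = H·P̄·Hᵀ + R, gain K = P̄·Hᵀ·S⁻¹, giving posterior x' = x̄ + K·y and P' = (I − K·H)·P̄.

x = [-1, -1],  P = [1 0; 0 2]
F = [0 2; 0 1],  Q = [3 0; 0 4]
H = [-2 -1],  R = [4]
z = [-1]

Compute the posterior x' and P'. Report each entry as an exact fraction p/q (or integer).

x' = [8/35, 1/5]
P' = [47/35 -6/5; -6/5 16/5]

x̄ = F·x = [-2, -1]
P̄ = F·P·Fᵀ + Q = [11 4; 4 6]
y = z − H·x̄ = [-6]
S = H·P̄·Hᵀ + R = [70]
K = P̄·Hᵀ·S⁻¹ = [-13/35; -1/5]
x' = x̄ + K·y = [8/35, 1/5]
P' = (I − K·H)·P̄ = [47/35 -6/5; -6/5 16/5]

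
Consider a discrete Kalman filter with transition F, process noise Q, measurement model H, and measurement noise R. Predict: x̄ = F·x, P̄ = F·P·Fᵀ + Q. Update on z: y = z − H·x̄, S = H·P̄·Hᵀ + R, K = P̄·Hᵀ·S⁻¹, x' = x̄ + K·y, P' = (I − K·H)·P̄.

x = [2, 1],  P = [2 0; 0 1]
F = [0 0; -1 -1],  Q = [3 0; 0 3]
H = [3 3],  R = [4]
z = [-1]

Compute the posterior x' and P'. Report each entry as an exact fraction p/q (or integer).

x̄ = F·x = [0, -3]
P̄ = F·P·Fᵀ + Q = [3 0; 0 6]
y = z − H·x̄ = [8]
S = H·P̄·Hᵀ + R = [85]
K = P̄·Hᵀ·S⁻¹ = [9/85; 18/85]
x' = x̄ + K·y = [72/85, -111/85]
P' = (I − K·H)·P̄ = [174/85 -162/85; -162/85 186/85]

x' = [72/85, -111/85]
P' = [174/85 -162/85; -162/85 186/85]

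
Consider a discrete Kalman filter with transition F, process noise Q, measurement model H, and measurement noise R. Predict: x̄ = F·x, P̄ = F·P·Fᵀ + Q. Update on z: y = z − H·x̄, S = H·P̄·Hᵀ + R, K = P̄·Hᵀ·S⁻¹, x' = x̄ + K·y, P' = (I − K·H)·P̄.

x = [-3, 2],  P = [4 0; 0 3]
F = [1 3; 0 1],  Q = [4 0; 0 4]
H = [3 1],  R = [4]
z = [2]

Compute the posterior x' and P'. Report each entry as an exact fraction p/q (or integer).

x' = [3/10, 227/190]
P' = [4/5 -6/5; -6/5 376/95]

x̄ = F·x = [3, 2]
P̄ = F·P·Fᵀ + Q = [35 9; 9 7]
y = z − H·x̄ = [-9]
S = H·P̄·Hᵀ + R = [380]
K = P̄·Hᵀ·S⁻¹ = [3/10; 17/190]
x' = x̄ + K·y = [3/10, 227/190]
P' = (I − K·H)·P̄ = [4/5 -6/5; -6/5 376/95]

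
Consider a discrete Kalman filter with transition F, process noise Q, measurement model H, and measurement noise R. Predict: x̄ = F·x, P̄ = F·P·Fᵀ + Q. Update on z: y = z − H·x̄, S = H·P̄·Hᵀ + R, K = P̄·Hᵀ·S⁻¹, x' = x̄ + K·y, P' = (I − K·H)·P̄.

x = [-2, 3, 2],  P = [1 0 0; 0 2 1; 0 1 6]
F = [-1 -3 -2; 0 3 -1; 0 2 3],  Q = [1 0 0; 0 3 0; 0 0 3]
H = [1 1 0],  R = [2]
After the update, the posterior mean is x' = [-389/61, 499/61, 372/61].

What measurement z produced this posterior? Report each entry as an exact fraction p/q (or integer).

x̄ = F·x = [-11, 7, 12]
P̄ = F·P·Fᵀ + Q = [56 -9 -61; -9 21 1; -61 1 77]
S = H·P̄·Hᵀ + R = [61]
K = P̄·Hᵀ·S⁻¹ = [47/61; 12/61; -60/61]
x' − x̄ = [282/61, 72/61, -360/61] = K·y
y = (KᵀK)⁻¹·Kᵀ·(x' − x̄) = [6]
z = y + H·x̄ = [6] + [-4] = [2]

z = [2]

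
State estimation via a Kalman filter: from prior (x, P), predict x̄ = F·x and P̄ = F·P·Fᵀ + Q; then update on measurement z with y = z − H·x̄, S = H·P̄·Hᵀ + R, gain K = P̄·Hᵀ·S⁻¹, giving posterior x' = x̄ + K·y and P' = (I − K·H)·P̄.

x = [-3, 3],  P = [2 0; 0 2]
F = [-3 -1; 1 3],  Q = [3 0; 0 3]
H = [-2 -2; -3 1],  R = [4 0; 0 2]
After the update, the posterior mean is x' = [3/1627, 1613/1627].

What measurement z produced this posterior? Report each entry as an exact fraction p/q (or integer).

z = [-1, 1]

x̄ = F·x = [6, 6]
P̄ = F·P·Fᵀ + Q = [23 -12; -12 23]
S = H·P̄·Hᵀ + R = [92 44; 44 304]
K = P̄·Hᵀ·S⁻¹ = [-781/6508 -1621/6508; -2321/6508 1599/6508]
x' − x̄ = [-9759/1627, -8149/1627] = K·y
y = (KᵀK)⁻¹·Kᵀ·(x' − x̄) = [23, 13]
z = y + H·x̄ = [23, 13] + [-24, -12] = [-1, 1]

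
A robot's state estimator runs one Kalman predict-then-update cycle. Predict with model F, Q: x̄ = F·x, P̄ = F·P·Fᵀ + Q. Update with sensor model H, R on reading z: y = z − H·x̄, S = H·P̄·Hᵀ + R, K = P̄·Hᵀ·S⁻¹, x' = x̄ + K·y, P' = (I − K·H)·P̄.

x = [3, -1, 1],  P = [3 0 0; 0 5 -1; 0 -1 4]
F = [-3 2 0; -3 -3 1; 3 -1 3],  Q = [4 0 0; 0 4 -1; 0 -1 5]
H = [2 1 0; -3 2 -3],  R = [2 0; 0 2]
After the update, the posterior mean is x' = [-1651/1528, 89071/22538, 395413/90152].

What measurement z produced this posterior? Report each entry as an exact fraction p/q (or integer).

x̄ = F·x = [-11, -5, 13]
P̄ = F·P·Fᵀ + Q = [51 -5 -43; -5 86 9; -43 9 79]
S = H·P̄·Hᵀ + R = [272 92; 92 694]
K = P̄·Hᵀ·S⁻¹ = [597/1528 -77/764; 4753/22538 2283/11269; -22579/90152 -4349/45076]
x' − x̄ = [15157/1528, 201761/22538, -776563/90152] = K·y
y = (KᵀK)⁻¹·Kᵀ·(x' − x̄) = [29, 14]
z = y + H·x̄ = [29, 14] + [-27, -16] = [2, -2]

z = [2, -2]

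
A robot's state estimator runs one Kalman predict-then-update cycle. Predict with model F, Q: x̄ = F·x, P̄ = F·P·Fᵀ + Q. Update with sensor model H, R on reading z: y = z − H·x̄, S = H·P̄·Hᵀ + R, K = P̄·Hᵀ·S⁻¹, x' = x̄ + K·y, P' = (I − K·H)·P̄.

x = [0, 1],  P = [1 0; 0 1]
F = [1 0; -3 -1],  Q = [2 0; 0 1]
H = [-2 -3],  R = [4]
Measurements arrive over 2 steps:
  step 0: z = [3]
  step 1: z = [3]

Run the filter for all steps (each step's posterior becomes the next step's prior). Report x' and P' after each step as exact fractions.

step 0: x' = [0, -1], P' = [228/79 -156/79; -156/79 140/79]
step 1: x' = [232/359, -3385/2513], P' = [4070/1077 -956/359; -956/359 5772/2513]

step 0: x̄ = F·x = [0, -1]
step 0: P̄ = F·P·Fᵀ + Q = [3 -3; -3 11]
step 0: y = z − H·x̄ = [0]
step 0: S = H·P̄·Hᵀ + R = [79]
step 0: K = P̄·Hᵀ·S⁻¹ = [3/79; -27/79]
step 0: x' = x̄ + K·y = [0, -1]
step 0: P' = (I − K·H)·P̄ = [228/79 -156/79; -156/79 140/79]
step 1: x̄ = F·x = [0, 1]
step 1: P̄ = F·P·Fᵀ + Q = [386/79 -528/79; -528/79 1335/79]
step 1: y = z − H·x̄ = [6]
step 1: S = H·P̄·Hᵀ + R = [7539/79]
step 1: K = P̄·Hᵀ·S⁻¹ = [116/1077; -983/2513]
step 1: x' = x̄ + K·y = [232/359, -3385/2513]
step 1: P' = (I − K·H)·P̄ = [4070/1077 -956/359; -956/359 5772/2513]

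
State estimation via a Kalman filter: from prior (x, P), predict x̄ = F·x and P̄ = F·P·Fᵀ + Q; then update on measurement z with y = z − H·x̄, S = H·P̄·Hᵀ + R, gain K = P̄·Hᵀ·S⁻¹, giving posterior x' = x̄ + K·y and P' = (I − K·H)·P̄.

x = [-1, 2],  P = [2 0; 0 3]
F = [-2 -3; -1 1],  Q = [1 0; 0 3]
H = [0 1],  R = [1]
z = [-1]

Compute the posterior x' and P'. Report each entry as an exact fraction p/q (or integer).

x' = [-16/9, -5/9]
P' = [299/9 -5/9; -5/9 8/9]

x̄ = F·x = [-4, 3]
P̄ = F·P·Fᵀ + Q = [36 -5; -5 8]
y = z − H·x̄ = [-4]
S = H·P̄·Hᵀ + R = [9]
K = P̄·Hᵀ·S⁻¹ = [-5/9; 8/9]
x' = x̄ + K·y = [-16/9, -5/9]
P' = (I − K·H)·P̄ = [299/9 -5/9; -5/9 8/9]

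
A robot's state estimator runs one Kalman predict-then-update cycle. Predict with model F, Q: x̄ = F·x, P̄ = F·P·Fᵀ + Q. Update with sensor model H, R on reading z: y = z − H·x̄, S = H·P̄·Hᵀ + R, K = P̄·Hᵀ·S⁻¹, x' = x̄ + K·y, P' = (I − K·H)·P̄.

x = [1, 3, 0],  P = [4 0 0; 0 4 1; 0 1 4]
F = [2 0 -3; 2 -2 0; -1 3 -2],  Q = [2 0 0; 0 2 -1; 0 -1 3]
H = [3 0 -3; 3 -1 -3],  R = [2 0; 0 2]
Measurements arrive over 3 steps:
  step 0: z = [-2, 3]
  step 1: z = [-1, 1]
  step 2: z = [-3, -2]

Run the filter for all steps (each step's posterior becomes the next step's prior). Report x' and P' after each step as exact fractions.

step 0: x̄ = F·x = [2, -4, 8]
step 0: P̄ = F·P·Fᵀ + Q = [54 22 7; 22 34 -29; 7 -29 47]
step 0: y = z − H·x̄ = [16, 17]
step 0: S = H·P̄·Hᵀ + R = [785 630; 630 513]
step 0: K = P̄·Hᵀ·S⁻¹ = [-293/645 917/1161; 391/645 -595/1161; -94/129 833/1161]
step 0: x' = x̄ + K·y = [47363/5805, -17491/5805, 9913/1161]
step 0: P' = (I − K·H)·P̄ = [139672/5805 -14444/5805 28286/1161; -14444/5805 12988/5805 -3358/1161; 28286/1161 -3358/1161 28850/1161]
step 1: x̄ = F·x = [-53969/5805, 4804/215, -66322/1935]
step 1: P̄ = F·P·Fᵀ + Q = [171388/5805 -12328/215 169724/1935; -12328/215 27326/215 -41167/215; 169724/1935 -41167/215 189427/645]
step 1: y = z − H·x̄ = [-146932/1935, -99826/1935]
step 1: S = H·P̄·Hᵀ + R = [859177/645 598336/645; 598336/645 422053/645]
step 1: K = P̄·Hᵀ·S⁻¹ = [-3535400/7150793 11193008/21452379; 5110015/7150793 -4235767/7150793; -5637629/7150793 3332112/7150793]
step 1: x' = x̄ + K·y = [28483625/21452379, -29168002/21452379, 33274106/21452379]
step 1: P' = (I − K·H)·P̄ = [93998884/21452379 -43598416/21452379 101069684/21452379; -43598416/21452379 18691564/7150793 -17939482/7150793; 101069684/21452379 -17939482/7150793 37448314/7150793]
step 2: x̄ = F·x = [-42855068/21452379, 38434418/7150793, -60845281/7150793]
step 2: P̄ = F·P·Fᵀ + Q = [217168564/21452379 -378939580/21452379 607777718/21452379; -378939580/21452379 330662130/7150793 -504746049/7150793; 607777718/21452379 -504746049/7150793 808032867/7150793]
step 2: y = z − H·x̄ = [-12394858/550061, -115547943/7150793]
step 2: S = H·P̄·Hᵀ + R = [330110521/550061 241679740/550061; 241679740/550061 2351501769/7150793]
step 2: K = P̄·Hᵀ·S⁻¹ = [-36979138766/92374572927 3001950206/7105736379; 2829263933/4398789187 -174999753/338368399; -21022553179/30791524309 839530242/2368578793]
step 2: x' = x̄ + K·y = [863661566/4398789187, -3349575273/4398789187, 5051057109/4398789187]
step 2: P' = (I − K·H)·P̄ = [1072665962324/277123718781 -21715568984/13196367561 382208079952/92374572927; -21715568984/13196367561 10208521444/4398789187 -9124698950/4398789187; 382208079952/92374572927 -9124698950/4398789187 141417728770/30791524309]

step 0: x' = [47363/5805, -17491/5805, 9913/1161], P' = [139672/5805 -14444/5805 28286/1161; -14444/5805 12988/5805 -3358/1161; 28286/1161 -3358/1161 28850/1161]
step 1: x' = [28483625/21452379, -29168002/21452379, 33274106/21452379], P' = [93998884/21452379 -43598416/21452379 101069684/21452379; -43598416/21452379 18691564/7150793 -17939482/7150793; 101069684/21452379 -17939482/7150793 37448314/7150793]
step 2: x' = [863661566/4398789187, -3349575273/4398789187, 5051057109/4398789187], P' = [1072665962324/277123718781 -21715568984/13196367561 382208079952/92374572927; -21715568984/13196367561 10208521444/4398789187 -9124698950/4398789187; 382208079952/92374572927 -9124698950/4398789187 141417728770/30791524309]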